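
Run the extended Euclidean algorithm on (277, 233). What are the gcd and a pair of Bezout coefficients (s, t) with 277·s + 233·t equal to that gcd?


Euclidean algorithm on (277, 233) — divide until remainder is 0:
  277 = 1 · 233 + 44
  233 = 5 · 44 + 13
  44 = 3 · 13 + 5
  13 = 2 · 5 + 3
  5 = 1 · 3 + 2
  3 = 1 · 2 + 1
  2 = 2 · 1 + 0
gcd(277, 233) = 1.
Track Bezout coefficients alongside the remainders: start with r₀ = 277 = a·1 + b·0 (s = 1, t = 0) and r₁ = 233 = a·0 + b·1 (s = 0, t = 1); each new remainder r_{k+1} = r_{k-1} − q_k·r_k inherits s_{k+1} = s_{k-1} − q_k·s_k, t_{k+1} = t_{k-1} − q_k·t_k, so r_k = a·s_k + b·t_k at every step:
  q = 1: r = 44, s = 1 − 1·0 = 1, t = 0 − 1·1 = -1  (check: 277·1 + 233·(-1) = 44)
  q = 5: r = 13, s = 0 − 5·1 = -5, t = 1 − 5·(-1) = 6  (check: 277·(-5) + 233·6 = 13)
  q = 3: r = 5, s = 1 − 3·(-5) = 16, t = -1 − 3·6 = -19  (check: 277·16 + 233·(-19) = 5)
  q = 2: r = 3, s = -5 − 2·16 = -37, t = 6 − 2·(-19) = 44  (check: 277·(-37) + 233·44 = 3)
  q = 1: r = 2, s = 16 − 1·(-37) = 53, t = -19 − 1·44 = -63  (check: 277·53 + 233·(-63) = 2)
  q = 1: r = 1, s = -37 − 1·53 = -90, t = 44 − 1·(-63) = 107  (check: 277·(-90) + 233·107 = 1)
The row with r = 1 (the gcd) gives the Bezout coefficients s = -90, t = 107.
Result: 277 · (-90) + 233 · (107) = 1.

gcd(277, 233) = 1; s = -90, t = 107 (check: 277·(-90) + 233·107 = 1).


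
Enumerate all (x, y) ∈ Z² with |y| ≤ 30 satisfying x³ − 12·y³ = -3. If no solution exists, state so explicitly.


The equation is x³ - 12y³ = -3. For fixed y, x³ = 12·y³ − 3, so a solution requires the RHS to be a perfect cube.
Strategy: iterate y from -30 to 30, compute RHS = 12·y³ − 3, and check whether it is a (positive or negative) perfect cube.
Check small values of y:
  y = 0: RHS = -3 is not a perfect cube.
  y = 1: RHS = 9 is not a perfect cube.
  y = -1: RHS = -15 is not a perfect cube.
  y = 2: RHS = 93 is not a perfect cube.
  y = -2: RHS = -99 is not a perfect cube.
  y = 3: RHS = 321 is not a perfect cube.
  y = -3: RHS = -327 is not a perfect cube.
Continuing the search up to |y| = 30 finds no solutions either.
No (x, y) in the scanned range satisfies the equation.

No integer solutions with |y| ≤ 30.


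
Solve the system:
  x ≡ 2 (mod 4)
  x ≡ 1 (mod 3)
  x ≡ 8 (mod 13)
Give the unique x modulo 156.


Moduli 4, 3, 13 are pairwise coprime; by CRT there is a unique solution modulo M = 4 · 3 · 13 = 156.
Solve pairwise, accumulating the modulus:
  Start with x ≡ 2 (mod 4).
  Combine with x ≡ 1 (mod 3): since gcd(4, 3) = 1, we get a unique residue mod 12.
    Write x = 2 + 4·t and substitute into x ≡ 1 (mod 3): 4·t ≡ 1 − 2 = -1 (mod 3).
    Reduce coefficients mod 3: 1·t ≡ 2 (mod 3).
    So t ≡ 2 (mod 3).
    Then x = 2 + 4·2 = 10, valid modulo lcm(4, 3) = 12: x ≡ 10 (mod 12).
  Combine with x ≡ 8 (mod 13): since gcd(12, 13) = 1, we get a unique residue mod 156.
    Write x = 10 + 12·t and substitute into x ≡ 8 (mod 13): 12·t ≡ 8 − 10 = -2 (mod 13).
    Reduce coefficients mod 13: 12·t ≡ 11 (mod 13).
    The inverse of 12 mod 13 is 12 (since 12·12 = 144 = 11·13 + 1), so t ≡ 12·11 = 132 ≡ 2 (mod 13).
    Then x = 10 + 12·2 = 34, valid modulo lcm(12, 13) = 156: x ≡ 34 (mod 156).
Verify: 34 mod 4 = 2 ✓, 34 mod 3 = 1 ✓, 34 mod 13 = 8 ✓.

x ≡ 34 (mod 156).


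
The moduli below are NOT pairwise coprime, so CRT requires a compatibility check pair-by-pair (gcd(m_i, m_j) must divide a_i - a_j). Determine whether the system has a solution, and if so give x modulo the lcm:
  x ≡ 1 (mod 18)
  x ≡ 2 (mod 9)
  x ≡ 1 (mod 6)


Moduli 18, 9, 6 are not pairwise coprime, so CRT works modulo lcm(m_i) when all pairwise compatibility conditions hold.
Pairwise compatibility: gcd(m_i, m_j) must divide a_i - a_j for every pair.
Merge one congruence at a time:
  Start: x ≡ 1 (mod 18).
  Combine with x ≡ 2 (mod 9): gcd(18, 9) = 9, and 2 - 1 = 1 is NOT divisible by 9.
    ⇒ system is inconsistent (no integer solution).

No solution (the system is inconsistent).


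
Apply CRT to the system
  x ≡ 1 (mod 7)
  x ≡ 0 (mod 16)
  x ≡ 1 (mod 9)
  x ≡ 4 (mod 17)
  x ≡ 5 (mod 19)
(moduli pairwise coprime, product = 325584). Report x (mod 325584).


Product of moduli M = 7 · 16 · 9 · 17 · 19 = 325584.
Merge one congruence at a time:
  Start: x ≡ 1 (mod 7).
  Combine with x ≡ 0 (mod 16); new modulus lcm = 112.
    Write x = 1 + 7·t and substitute into x ≡ 0 (mod 16): 7·t ≡ 0 − 1 = -1 (mod 16).
    Reduce coefficients mod 16: 7·t ≡ 15 (mod 16).
    The inverse of 7 mod 16 is 7 (since 7·7 = 49 = 3·16 + 1), so t ≡ 7·15 = 105 ≡ 9 (mod 16).
    Then x = 1 + 7·9 = 64, valid modulo lcm(7, 16) = 112: x ≡ 64 (mod 112).
  Combine with x ≡ 1 (mod 9); new modulus lcm = 1008.
    Write x = 64 + 112·t and substitute into x ≡ 1 (mod 9): 112·t ≡ 1 − 64 = -63 (mod 9).
    Reduce coefficients mod 9: 4·t ≡ 0 (mod 9).
    The inverse of 4 mod 9 is 7 (since 4·7 = 28 = 3·9 + 1), so t ≡ 7·0 = 0 ≡ 0 (mod 9).
    Then x = 64 + 112·0 = 64, valid modulo lcm(112, 9) = 1008: x ≡ 64 (mod 1008).
  Combine with x ≡ 4 (mod 17); new modulus lcm = 17136.
    Write x = 64 + 1008·t and substitute into x ≡ 4 (mod 17): 1008·t ≡ 4 − 64 = -60 (mod 17).
    Reduce coefficients mod 17: 5·t ≡ 8 (mod 17).
    The inverse of 5 mod 17 is 7 (since 5·7 = 35 = 2·17 + 1), so t ≡ 7·8 = 56 ≡ 5 (mod 17).
    Then x = 64 + 1008·5 = 5104, valid modulo lcm(1008, 17) = 17136: x ≡ 5104 (mod 17136).
  Combine with x ≡ 5 (mod 19); new modulus lcm = 325584.
    Write x = 5104 + 17136·t and substitute into x ≡ 5 (mod 19): 17136·t ≡ 5 − 5104 = -5099 (mod 19).
    Reduce coefficients mod 19: 17·t ≡ 12 (mod 19).
    The inverse of 17 mod 19 is 9 (since 17·9 = 153 = 8·19 + 1), so t ≡ 9·12 = 108 ≡ 13 (mod 19).
    Then x = 5104 + 17136·13 = 227872, valid modulo lcm(17136, 19) = 325584: x ≡ 227872 (mod 325584).
Verify against each original: 227872 mod 7 = 1, 227872 mod 16 = 0, 227872 mod 9 = 1, 227872 mod 17 = 4, 227872 mod 19 = 5.

x ≡ 227872 (mod 325584).


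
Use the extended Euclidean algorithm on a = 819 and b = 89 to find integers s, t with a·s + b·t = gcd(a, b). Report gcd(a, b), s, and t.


Euclidean algorithm on (819, 89) — divide until remainder is 0:
  819 = 9 · 89 + 18
  89 = 4 · 18 + 17
  18 = 1 · 17 + 1
  17 = 17 · 1 + 0
gcd(819, 89) = 1.
Track Bezout coefficients alongside the remainders: start with r₀ = 819 = a·1 + b·0 (s = 1, t = 0) and r₁ = 89 = a·0 + b·1 (s = 0, t = 1); each new remainder r_{k+1} = r_{k-1} − q_k·r_k inherits s_{k+1} = s_{k-1} − q_k·s_k, t_{k+1} = t_{k-1} − q_k·t_k, so r_k = a·s_k + b·t_k at every step:
  q = 9: r = 18, s = 1 − 9·0 = 1, t = 0 − 9·1 = -9  (check: 819·1 + 89·(-9) = 18)
  q = 4: r = 17, s = 0 − 4·1 = -4, t = 1 − 4·(-9) = 37  (check: 819·(-4) + 89·37 = 17)
  q = 1: r = 1, s = 1 − 1·(-4) = 5, t = -9 − 1·37 = -46  (check: 819·5 + 89·(-46) = 1)
The row with r = 1 (the gcd) gives the Bezout coefficients s = 5, t = -46.
Result: 819 · (5) + 89 · (-46) = 1.

gcd(819, 89) = 1; s = 5, t = -46 (check: 819·5 + 89·(-46) = 1).


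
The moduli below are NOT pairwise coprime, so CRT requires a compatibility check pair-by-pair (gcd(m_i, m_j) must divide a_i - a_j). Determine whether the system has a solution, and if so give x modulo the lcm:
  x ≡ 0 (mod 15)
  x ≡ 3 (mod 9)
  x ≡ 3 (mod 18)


Moduli 15, 9, 18 are not pairwise coprime, so CRT works modulo lcm(m_i) when all pairwise compatibility conditions hold.
Pairwise compatibility: gcd(m_i, m_j) must divide a_i - a_j for every pair.
Merge one congruence at a time:
  Start: x ≡ 0 (mod 15).
  Combine with x ≡ 3 (mod 9): gcd(15, 9) = 3; 3 - 0 = 3, which IS divisible by 3, so compatible.
    Write x = 0 + 15·t and substitute into x ≡ 3 (mod 9): 15·t ≡ 3 − 0 = 3 (mod 9).
    Divide the congruence (and modulus) by g = 3: 5·t ≡ 1 (mod 3).
    Reduce coefficients mod 3: 2·t ≡ 1 (mod 3).
    The inverse of 2 mod 3 is 2 (since 2·2 = 4 = 1·3 + 1), so t ≡ 2·1 = 2 ≡ 2 (mod 3).
    Then x = 0 + 15·2 = 30, valid modulo lcm(15, 9) = 45: x ≡ 30 (mod 45).
  Combine with x ≡ 3 (mod 18): gcd(45, 18) = 9; 3 - 30 = -27, which IS divisible by 9, so compatible.
    Write x = 30 + 45·t and substitute into x ≡ 3 (mod 18): 45·t ≡ 3 − 30 = -27 (mod 18).
    Divide the congruence (and modulus) by g = 9: 5·t ≡ -3 (mod 2).
    Reduce coefficients mod 2: 1·t ≡ 1 (mod 2).
    So t ≡ 1 (mod 2).
    Then x = 30 + 45·1 = 75, valid modulo lcm(45, 18) = 90: x ≡ 75 (mod 90).
Verify: 75 mod 15 = 0, 75 mod 9 = 3, 75 mod 18 = 3.

x ≡ 75 (mod 90).


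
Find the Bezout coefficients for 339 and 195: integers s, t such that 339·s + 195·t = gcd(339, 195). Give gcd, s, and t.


Euclidean algorithm on (339, 195) — divide until remainder is 0:
  339 = 1 · 195 + 144
  195 = 1 · 144 + 51
  144 = 2 · 51 + 42
  51 = 1 · 42 + 9
  42 = 4 · 9 + 6
  9 = 1 · 6 + 3
  6 = 2 · 3 + 0
gcd(339, 195) = 3.
Track Bezout coefficients alongside the remainders: start with r₀ = 339 = a·1 + b·0 (s = 1, t = 0) and r₁ = 195 = a·0 + b·1 (s = 0, t = 1); each new remainder r_{k+1} = r_{k-1} − q_k·r_k inherits s_{k+1} = s_{k-1} − q_k·s_k, t_{k+1} = t_{k-1} − q_k·t_k, so r_k = a·s_k + b·t_k at every step:
  q = 1: r = 144, s = 1 − 1·0 = 1, t = 0 − 1·1 = -1  (check: 339·1 + 195·(-1) = 144)
  q = 1: r = 51, s = 0 − 1·1 = -1, t = 1 − 1·(-1) = 2  (check: 339·(-1) + 195·2 = 51)
  q = 2: r = 42, s = 1 − 2·(-1) = 3, t = -1 − 2·2 = -5  (check: 339·3 + 195·(-5) = 42)
  q = 1: r = 9, s = -1 − 1·3 = -4, t = 2 − 1·(-5) = 7  (check: 339·(-4) + 195·7 = 9)
  q = 4: r = 6, s = 3 − 4·(-4) = 19, t = -5 − 4·7 = -33  (check: 339·19 + 195·(-33) = 6)
  q = 1: r = 3, s = -4 − 1·19 = -23, t = 7 − 1·(-33) = 40  (check: 339·(-23) + 195·40 = 3)
The row with r = 3 (the gcd) gives the Bezout coefficients s = -23, t = 40.
Result: 339 · (-23) + 195 · (40) = 3.

gcd(339, 195) = 3; s = -23, t = 40 (check: 339·(-23) + 195·40 = 3).


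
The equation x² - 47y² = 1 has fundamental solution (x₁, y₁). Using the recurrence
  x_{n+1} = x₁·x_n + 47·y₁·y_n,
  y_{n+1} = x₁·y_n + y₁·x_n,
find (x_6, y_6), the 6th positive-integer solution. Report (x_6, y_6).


Step 1: Find the fundamental solution (x₁, y₁) of x² - 47y² = 1.
  Expand √47 as a continued fraction. a₀ = ⌊√47⌋ = 6; iterate m_{k+1} = d_k·a_k − m_k, d_{k+1} = (47 − m_{k+1}²)/d_k, a_{k+1} = ⌊(a₀ + m_{k+1})/d_{k+1}⌋ (starting m₀ = 0, d₀ = 1), with convergents p_k = a_k·p_{k-1} + p_{k-2}, q_k = a_k·q_{k-1} + q_{k-2} (p₋₁ = 1, q₋₁ = 0):
  k = 0: a₀ = 6; p₀/q₀ = 6/1; p₀² − 47·q₀² = 36 − 47 = -11.
  k = 1: m = 6, d = 11, a = ⌊(6 + 6)/11⌋ = 1; p/q = (1·6 + 1)/(1·1 + 0) = 7/1; p² − 47·q² = 49 − 47 = 2.
  k = 2: m = 5, d = 2, a = ⌊(6 + 5)/2⌋ = 5; p/q = (5·7 + 6)/(5·1 + 1) = 41/6; p² − 47·q² = 1681 − 1692 = -11.
  k = 3: m = 5, d = 11, a = ⌊(6 + 5)/11⌋ = 1; p/q = (1·41 + 7)/(1·6 + 1) = 48/7; p² − 47·q² = 2304 − 2303 = 1.
  The first convergent with p² − 47·q² = 1 gives the fundamental solution (x₁, y₁) = (48, 7).
Step 2: Apply the recurrence (x_{n+1}, y_{n+1}) = (x₁x_n + 47y₁y_n, x₁y_n + y₁x_n) repeatedly.
  From (x_1, y_1) = (48, 7): x_2 = 48·48 + 47·7·7 = 4607; y_2 = 48·7 + 7·48 = 672.
  From (x_2, y_2) = (4607, 672): x_3 = 48·4607 + 47·7·672 = 442224; y_3 = 48·672 + 7·4607 = 64505.
  From (x_3, y_3) = (442224, 64505): x_4 = 48·442224 + 47·7·64505 = 42448897; y_4 = 48·64505 + 7·442224 = 6191808.
  From (x_4, y_4) = (42448897, 6191808): x_5 = 48·42448897 + 47·7·6191808 = 4074651888; y_5 = 48·6191808 + 7·42448897 = 594349063.
  From (x_5, y_5) = (4074651888, 594349063): x_6 = 48·4074651888 + 47·7·594349063 = 391124132351; y_6 = 48·594349063 + 7·4074651888 = 57051318240.
Step 3: Verify x_6² - 47·y_6² = 152978086907322564787201 - 152978086907322564787200 = 1 (should be 1). ✓

(x_1, y_1) = (48, 7); (x_6, y_6) = (391124132351, 57051318240).


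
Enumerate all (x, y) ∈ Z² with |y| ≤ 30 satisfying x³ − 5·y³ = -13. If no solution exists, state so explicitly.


The equation is x³ - 5y³ = -13. For fixed y, x³ = 5·y³ − 13, so a solution requires the RHS to be a perfect cube.
Strategy: iterate y from -30 to 30, compute RHS = 5·y³ − 13, and check whether it is a (positive or negative) perfect cube.
Check small values of y:
  y = 0: RHS = -13 is not a perfect cube.
  y = 1: RHS = -8 = (-2)³ ⇒ x = -2 works.
  y = -1: RHS = -18 is not a perfect cube.
  y = 2: RHS = 27 = (3)³ ⇒ x = 3 works.
  y = -2: RHS = -53 is not a perfect cube.
  y = 3: RHS = 122 is not a perfect cube.
  y = -3: RHS = -148 is not a perfect cube.
Continuing, at y = -7: RHS = -1728 = (-12)³ ⇒ x = -12 works.
Searching the remaining y in |y| ≤ 30 finds no further solutions.
Collected solutions: (-2, 1), (3, 2), (-12, -7).

Solutions (with |y| ≤ 30): (-2, 1), (3, 2), (-12, -7).


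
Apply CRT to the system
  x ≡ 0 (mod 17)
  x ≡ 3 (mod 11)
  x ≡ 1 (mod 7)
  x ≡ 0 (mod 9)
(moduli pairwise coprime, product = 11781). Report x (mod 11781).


Product of moduli M = 17 · 11 · 7 · 9 = 11781.
Merge one congruence at a time:
  Start: x ≡ 0 (mod 17).
  Combine with x ≡ 3 (mod 11); new modulus lcm = 187.
    Write x = 0 + 17·t and substitute into x ≡ 3 (mod 11): 17·t ≡ 3 − 0 = 3 (mod 11).
    Reduce coefficients mod 11: 6·t ≡ 3 (mod 11).
    The inverse of 6 mod 11 is 2 (since 6·2 = 12 = 1·11 + 1), so t ≡ 2·3 = 6 ≡ 6 (mod 11).
    Then x = 0 + 17·6 = 102, valid modulo lcm(17, 11) = 187: x ≡ 102 (mod 187).
  Combine with x ≡ 1 (mod 7); new modulus lcm = 1309.
    Write x = 102 + 187·t and substitute into x ≡ 1 (mod 7): 187·t ≡ 1 − 102 = -101 (mod 7).
    Reduce coefficients mod 7: 5·t ≡ 4 (mod 7).
    The inverse of 5 mod 7 is 3 (since 5·3 = 15 = 2·7 + 1), so t ≡ 3·4 = 12 ≡ 5 (mod 7).
    Then x = 102 + 187·5 = 1037, valid modulo lcm(187, 7) = 1309: x ≡ 1037 (mod 1309).
  Combine with x ≡ 0 (mod 9); new modulus lcm = 11781.
    Write x = 1037 + 1309·t and substitute into x ≡ 0 (mod 9): 1309·t ≡ 0 − 1037 = -1037 (mod 9).
    Reduce coefficients mod 9: 4·t ≡ 7 (mod 9).
    The inverse of 4 mod 9 is 7 (since 4·7 = 28 = 3·9 + 1), so t ≡ 7·7 = 49 ≡ 4 (mod 9).
    Then x = 1037 + 1309·4 = 6273, valid modulo lcm(1309, 9) = 11781: x ≡ 6273 (mod 11781).
Verify against each original: 6273 mod 17 = 0, 6273 mod 11 = 3, 6273 mod 7 = 1, 6273 mod 9 = 0.

x ≡ 6273 (mod 11781).


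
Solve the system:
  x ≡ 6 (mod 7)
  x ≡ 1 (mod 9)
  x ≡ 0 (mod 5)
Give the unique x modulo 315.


Moduli 7, 9, 5 are pairwise coprime; by CRT there is a unique solution modulo M = 7 · 9 · 5 = 315.
Solve pairwise, accumulating the modulus:
  Start with x ≡ 6 (mod 7).
  Combine with x ≡ 1 (mod 9): since gcd(7, 9) = 1, we get a unique residue mod 63.
    Write x = 6 + 7·t and substitute into x ≡ 1 (mod 9): 7·t ≡ 1 − 6 = -5 (mod 9).
    Reduce coefficients mod 9: 7·t ≡ 4 (mod 9).
    The inverse of 7 mod 9 is 4 (since 7·4 = 28 = 3·9 + 1), so t ≡ 4·4 = 16 ≡ 7 (mod 9).
    Then x = 6 + 7·7 = 55, valid modulo lcm(7, 9) = 63: x ≡ 55 (mod 63).
  Combine with x ≡ 0 (mod 5): since gcd(63, 5) = 1, we get a unique residue mod 315.
    Write x = 55 + 63·t and substitute into x ≡ 0 (mod 5): 63·t ≡ 0 − 55 = -55 (mod 5).
    Reduce coefficients mod 5: 3·t ≡ 0 (mod 5).
    The inverse of 3 mod 5 is 2 (since 3·2 = 6 = 1·5 + 1), so t ≡ 2·0 = 0 ≡ 0 (mod 5).
    Then x = 55 + 63·0 = 55, valid modulo lcm(63, 5) = 315: x ≡ 55 (mod 315).
Verify: 55 mod 7 = 6 ✓, 55 mod 9 = 1 ✓, 55 mod 5 = 0 ✓.

x ≡ 55 (mod 315).


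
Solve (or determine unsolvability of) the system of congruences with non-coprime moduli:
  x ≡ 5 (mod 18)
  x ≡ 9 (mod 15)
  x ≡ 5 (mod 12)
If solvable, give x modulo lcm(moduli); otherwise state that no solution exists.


Moduli 18, 15, 12 are not pairwise coprime, so CRT works modulo lcm(m_i) when all pairwise compatibility conditions hold.
Pairwise compatibility: gcd(m_i, m_j) must divide a_i - a_j for every pair.
Merge one congruence at a time:
  Start: x ≡ 5 (mod 18).
  Combine with x ≡ 9 (mod 15): gcd(18, 15) = 3, and 9 - 5 = 4 is NOT divisible by 3.
    ⇒ system is inconsistent (no integer solution).

No solution (the system is inconsistent).


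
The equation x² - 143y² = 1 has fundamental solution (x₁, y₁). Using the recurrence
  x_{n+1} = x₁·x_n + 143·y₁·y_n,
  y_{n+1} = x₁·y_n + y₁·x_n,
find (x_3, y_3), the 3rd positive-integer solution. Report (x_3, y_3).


Step 1: Find the fundamental solution (x₁, y₁) of x² - 143y² = 1.
  Expand √143 as a continued fraction. a₀ = ⌊√143⌋ = 11; iterate m_{k+1} = d_k·a_k − m_k, d_{k+1} = (143 − m_{k+1}²)/d_k, a_{k+1} = ⌊(a₀ + m_{k+1})/d_{k+1}⌋ (starting m₀ = 0, d₀ = 1), with convergents p_k = a_k·p_{k-1} + p_{k-2}, q_k = a_k·q_{k-1} + q_{k-2} (p₋₁ = 1, q₋₁ = 0):
  k = 0: a₀ = 11; p₀/q₀ = 11/1; p₀² − 143·q₀² = 121 − 143 = -22.
  k = 1: m = 11, d = 22, a = ⌊(11 + 11)/22⌋ = 1; p/q = (1·11 + 1)/(1·1 + 0) = 12/1; p² − 143·q² = 144 − 143 = 1.
  The first convergent with p² − 143·q² = 1 gives the fundamental solution (x₁, y₁) = (12, 1).
Step 2: Apply the recurrence (x_{n+1}, y_{n+1}) = (x₁x_n + 143y₁y_n, x₁y_n + y₁x_n) repeatedly.
  From (x_1, y_1) = (12, 1): x_2 = 12·12 + 143·1·1 = 287; y_2 = 12·1 + 1·12 = 24.
  From (x_2, y_2) = (287, 24): x_3 = 12·287 + 143·1·24 = 6876; y_3 = 12·24 + 1·287 = 575.
Step 3: Verify x_3² - 143·y_3² = 47279376 - 47279375 = 1 (should be 1). ✓

(x_1, y_1) = (12, 1); (x_3, y_3) = (6876, 575).


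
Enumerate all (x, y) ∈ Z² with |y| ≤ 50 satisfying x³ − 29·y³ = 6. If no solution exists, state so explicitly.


The equation is x³ - 29y³ = 6. For fixed y, x³ = 29·y³ + 6, so a solution requires the RHS to be a perfect cube.
Strategy: iterate y from -50 to 50, compute RHS = 29·y³ + 6, and check whether it is a (positive or negative) perfect cube.
Check small values of y:
  y = 0: RHS = 6 is not a perfect cube.
  y = 1: RHS = 35 is not a perfect cube.
  y = -1: RHS = -23 is not a perfect cube.
  y = 2: RHS = 238 is not a perfect cube.
  y = -2: RHS = -226 is not a perfect cube.
  y = 3: RHS = 789 is not a perfect cube.
  y = -3: RHS = -777 is not a perfect cube.
Continuing the search up to |y| = 50 finds no solutions either.
No (x, y) in the scanned range satisfies the equation.

No integer solutions with |y| ≤ 50.


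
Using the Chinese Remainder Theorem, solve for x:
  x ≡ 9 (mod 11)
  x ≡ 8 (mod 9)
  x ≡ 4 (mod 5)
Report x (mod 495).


Moduli 11, 9, 5 are pairwise coprime; by CRT there is a unique solution modulo M = 11 · 9 · 5 = 495.
Solve pairwise, accumulating the modulus:
  Start with x ≡ 9 (mod 11).
  Combine with x ≡ 8 (mod 9): since gcd(11, 9) = 1, we get a unique residue mod 99.
    Write x = 9 + 11·t and substitute into x ≡ 8 (mod 9): 11·t ≡ 8 − 9 = -1 (mod 9).
    Reduce coefficients mod 9: 2·t ≡ 8 (mod 9).
    The inverse of 2 mod 9 is 5 (since 2·5 = 10 = 1·9 + 1), so t ≡ 5·8 = 40 ≡ 4 (mod 9).
    Then x = 9 + 11·4 = 53, valid modulo lcm(11, 9) = 99: x ≡ 53 (mod 99).
  Combine with x ≡ 4 (mod 5): since gcd(99, 5) = 1, we get a unique residue mod 495.
    Write x = 53 + 99·t and substitute into x ≡ 4 (mod 5): 99·t ≡ 4 − 53 = -49 (mod 5).
    Reduce coefficients mod 5: 4·t ≡ 1 (mod 5).
    The inverse of 4 mod 5 is 4 (since 4·4 = 16 = 3·5 + 1), so t ≡ 4·1 = 4 ≡ 4 (mod 5).
    Then x = 53 + 99·4 = 449, valid modulo lcm(99, 5) = 495: x ≡ 449 (mod 495).
Verify: 449 mod 11 = 9 ✓, 449 mod 9 = 8 ✓, 449 mod 5 = 4 ✓.

x ≡ 449 (mod 495).


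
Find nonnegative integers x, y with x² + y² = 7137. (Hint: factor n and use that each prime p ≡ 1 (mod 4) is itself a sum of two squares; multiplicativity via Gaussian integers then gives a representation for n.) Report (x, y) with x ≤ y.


Step 1: Factor n = 7137 = 3^2 · 13 · 61.
Step 2: Check the mod-4 condition on each prime factor: 3 ≡ 3 (mod 4), exponent 2 (must be even); 13 ≡ 1 (mod 4), exponent 1; 61 ≡ 1 (mod 4), exponent 1.
All primes ≡ 3 (mod 4) appear to even exponent (or don't appear), so by the two-squares theorem n IS expressible as a sum of two squares.
Step 3: Build a representation. Group n = k² · m with k = 3 and m = 13 · 61 = 793 (a product of primes ≡ 1 (mod 4)); a representation of m scales to one of n via (k·x)² + (k·y)² = k²(x² + y²). Each prime p ≡ 1 (mod 4) is itself a sum of two squares; find a² by testing p − a² for a perfect square:
  13: 13 − 1² = 12, 13 − 2² = 9 = 3² ⇒ 13 = 2² + 3².
  61: 61 − 1² = 60, 61 − 2² = 57, 61 − 3² = 52, 61 − 4² = 45, 61 − 5² = 36 = 6² ⇒ 61 = 5² + 6².
  Combine using the Brahmagupta–Fibonacci identity (a² + b²)(c² + d²) = (ac − bd)² + (ad + bc)² = (ac + bd)² + (ad − bc)²:
  13 · 61 = 793: from (2² + 3²)(5² + 6²), take (2·5 − 3·6, 2·6 + 3·5) = (10 − 18, 12 + 15) = (-8, 27); dropping signs (only squares matter) gives (8, 27); check 8² + 27² = 64 + 729 = 793 ✓.
  Scale by k = 3: (3·8, 3·27) = (24, 81).
Step 4: Order so x ≤ y and verify: 24² + 81² = 576 + 6561 = 7137 = n. ✓

n = 7137 = 24² + 81² (one valid representation with x ≤ y).


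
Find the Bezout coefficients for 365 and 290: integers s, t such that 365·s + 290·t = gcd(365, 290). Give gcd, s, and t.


Euclidean algorithm on (365, 290) — divide until remainder is 0:
  365 = 1 · 290 + 75
  290 = 3 · 75 + 65
  75 = 1 · 65 + 10
  65 = 6 · 10 + 5
  10 = 2 · 5 + 0
gcd(365, 290) = 5.
Track Bezout coefficients alongside the remainders: start with r₀ = 365 = a·1 + b·0 (s = 1, t = 0) and r₁ = 290 = a·0 + b·1 (s = 0, t = 1); each new remainder r_{k+1} = r_{k-1} − q_k·r_k inherits s_{k+1} = s_{k-1} − q_k·s_k, t_{k+1} = t_{k-1} − q_k·t_k, so r_k = a·s_k + b·t_k at every step:
  q = 1: r = 75, s = 1 − 1·0 = 1, t = 0 − 1·1 = -1  (check: 365·1 + 290·(-1) = 75)
  q = 3: r = 65, s = 0 − 3·1 = -3, t = 1 − 3·(-1) = 4  (check: 365·(-3) + 290·4 = 65)
  q = 1: r = 10, s = 1 − 1·(-3) = 4, t = -1 − 1·4 = -5  (check: 365·4 + 290·(-5) = 10)
  q = 6: r = 5, s = -3 − 6·4 = -27, t = 4 − 6·(-5) = 34  (check: 365·(-27) + 290·34 = 5)
The row with r = 5 (the gcd) gives the Bezout coefficients s = -27, t = 34.
Result: 365 · (-27) + 290 · (34) = 5.

gcd(365, 290) = 5; s = -27, t = 34 (check: 365·(-27) + 290·34 = 5).


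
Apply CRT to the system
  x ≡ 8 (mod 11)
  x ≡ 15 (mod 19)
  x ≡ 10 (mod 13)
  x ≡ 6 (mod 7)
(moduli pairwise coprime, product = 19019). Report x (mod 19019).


Product of moduli M = 11 · 19 · 13 · 7 = 19019.
Merge one congruence at a time:
  Start: x ≡ 8 (mod 11).
  Combine with x ≡ 15 (mod 19); new modulus lcm = 209.
    Write x = 8 + 11·t and substitute into x ≡ 15 (mod 19): 11·t ≡ 15 − 8 = 7 (mod 19).
    The inverse of 11 mod 19 is 7 (since 11·7 = 77 = 4·19 + 1), so t ≡ 7·7 = 49 ≡ 11 (mod 19).
    Then x = 8 + 11·11 = 129, valid modulo lcm(11, 19) = 209: x ≡ 129 (mod 209).
  Combine with x ≡ 10 (mod 13); new modulus lcm = 2717.
    Write x = 129 + 209·t and substitute into x ≡ 10 (mod 13): 209·t ≡ 10 − 129 = -119 (mod 13).
    Reduce coefficients mod 13: 1·t ≡ 11 (mod 13).
    So t ≡ 11 (mod 13).
    Then x = 129 + 209·11 = 2428, valid modulo lcm(209, 13) = 2717: x ≡ 2428 (mod 2717).
  Combine with x ≡ 6 (mod 7); new modulus lcm = 19019.
    Write x = 2428 + 2717·t and substitute into x ≡ 6 (mod 7): 2717·t ≡ 6 − 2428 = -2422 (mod 7).
    Reduce coefficients mod 7: 1·t ≡ 0 (mod 7).
    So t ≡ 0 (mod 7).
    Then x = 2428 + 2717·0 = 2428, valid modulo lcm(2717, 7) = 19019: x ≡ 2428 (mod 19019).
Verify against each original: 2428 mod 11 = 8, 2428 mod 19 = 15, 2428 mod 13 = 10, 2428 mod 7 = 6.

x ≡ 2428 (mod 19019).


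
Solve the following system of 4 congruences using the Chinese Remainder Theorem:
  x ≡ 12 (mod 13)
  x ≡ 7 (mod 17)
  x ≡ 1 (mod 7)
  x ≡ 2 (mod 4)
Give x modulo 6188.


Product of moduli M = 13 · 17 · 7 · 4 = 6188.
Merge one congruence at a time:
  Start: x ≡ 12 (mod 13).
  Combine with x ≡ 7 (mod 17); new modulus lcm = 221.
    Write x = 12 + 13·t and substitute into x ≡ 7 (mod 17): 13·t ≡ 7 − 12 = -5 (mod 17).
    Reduce coefficients mod 17: 13·t ≡ 12 (mod 17).
    The inverse of 13 mod 17 is 4 (since 13·4 = 52 = 3·17 + 1), so t ≡ 4·12 = 48 ≡ 14 (mod 17).
    Then x = 12 + 13·14 = 194, valid modulo lcm(13, 17) = 221: x ≡ 194 (mod 221).
  Combine with x ≡ 1 (mod 7); new modulus lcm = 1547.
    Write x = 194 + 221·t and substitute into x ≡ 1 (mod 7): 221·t ≡ 1 − 194 = -193 (mod 7).
    Reduce coefficients mod 7: 4·t ≡ 3 (mod 7).
    The inverse of 4 mod 7 is 2 (since 4·2 = 8 = 1·7 + 1), so t ≡ 2·3 = 6 ≡ 6 (mod 7).
    Then x = 194 + 221·6 = 1520, valid modulo lcm(221, 7) = 1547: x ≡ 1520 (mod 1547).
  Combine with x ≡ 2 (mod 4); new modulus lcm = 6188.
    Write x = 1520 + 1547·t and substitute into x ≡ 2 (mod 4): 1547·t ≡ 2 − 1520 = -1518 (mod 4).
    Reduce coefficients mod 4: 3·t ≡ 2 (mod 4).
    The inverse of 3 mod 4 is 3 (since 3·3 = 9 = 2·4 + 1), so t ≡ 3·2 = 6 ≡ 2 (mod 4).
    Then x = 1520 + 1547·2 = 4614, valid modulo lcm(1547, 4) = 6188: x ≡ 4614 (mod 6188).
Verify against each original: 4614 mod 13 = 12, 4614 mod 17 = 7, 4614 mod 7 = 1, 4614 mod 4 = 2.

x ≡ 4614 (mod 6188).


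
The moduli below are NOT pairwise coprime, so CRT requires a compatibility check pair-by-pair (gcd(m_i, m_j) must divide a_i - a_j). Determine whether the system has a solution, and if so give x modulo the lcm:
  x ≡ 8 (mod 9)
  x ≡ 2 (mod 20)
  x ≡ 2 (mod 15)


Moduli 9, 20, 15 are not pairwise coprime, so CRT works modulo lcm(m_i) when all pairwise compatibility conditions hold.
Pairwise compatibility: gcd(m_i, m_j) must divide a_i - a_j for every pair.
Merge one congruence at a time:
  Start: x ≡ 8 (mod 9).
  Combine with x ≡ 2 (mod 20): gcd(9, 20) = 1; 2 - 8 = -6, which IS divisible by 1, so compatible.
    Write x = 8 + 9·t and substitute into x ≡ 2 (mod 20): 9·t ≡ 2 − 8 = -6 (mod 20).
    Reduce coefficients mod 20: 9·t ≡ 14 (mod 20).
    The inverse of 9 mod 20 is 9 (since 9·9 = 81 = 4·20 + 1), so t ≡ 9·14 = 126 ≡ 6 (mod 20).
    Then x = 8 + 9·6 = 62, valid modulo lcm(9, 20) = 180: x ≡ 62 (mod 180).
  Combine with x ≡ 2 (mod 15): gcd(180, 15) = 15; 2 - 62 = -60, which IS divisible by 15, so compatible.
    Write x = 62 + 180·t and substitute into x ≡ 2 (mod 15): 180·t ≡ 2 − 62 = -60 (mod 15).
    Divide the congruence (and modulus) by g = 15: 12·t ≡ -4 (mod 1).
    Modulo 1 every t works; take t = 0.
    Then x = 62 + 180·0 = 62, valid modulo lcm(180, 15) = 180: x ≡ 62 (mod 180).
Verify: 62 mod 9 = 8, 62 mod 20 = 2, 62 mod 15 = 2.

x ≡ 62 (mod 180).


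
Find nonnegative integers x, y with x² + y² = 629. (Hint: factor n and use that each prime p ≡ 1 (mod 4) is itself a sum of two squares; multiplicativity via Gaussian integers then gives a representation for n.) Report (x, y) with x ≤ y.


Step 1: Factor n = 629 = 17 · 37.
Step 2: Check the mod-4 condition on each prime factor: 17 ≡ 1 (mod 4), exponent 1; 37 ≡ 1 (mod 4), exponent 1.
All primes ≡ 3 (mod 4) appear to even exponent (or don't appear), so by the two-squares theorem n IS expressible as a sum of two squares.
Step 3: Build a representation. Here n = 17 · 37 is a product of primes ≡ 1 (mod 4). Each prime p ≡ 1 (mod 4) is itself a sum of two squares; find a² by testing p − a² for a perfect square:
  17: 17 − 1² = 16 = 4² ⇒ 17 = 1² + 4².
  37: 37 − 1² = 36 = 6² ⇒ 37 = 1² + 6².
  Combine using the Brahmagupta–Fibonacci identity (a² + b²)(c² + d²) = (ac − bd)² + (ad + bc)² = (ac + bd)² + (ad − bc)²:
  17 · 37 = 629: from (1² + 4²)(1² + 6²), take (1·1 − 4·6, 1·6 + 4·1) = (1 − 24, 6 + 4) = (-23, 10); dropping signs (only squares matter) gives (23, 10); check 23² + 10² = 529 + 100 = 629 ✓.
Step 4: Order so x ≤ y and verify: 10² + 23² = 100 + 529 = 629 = n. ✓

n = 629 = 10² + 23² (one valid representation with x ≤ y).


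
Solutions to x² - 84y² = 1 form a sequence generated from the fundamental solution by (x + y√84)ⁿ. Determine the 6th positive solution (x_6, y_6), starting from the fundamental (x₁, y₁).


Step 1: Find the fundamental solution (x₁, y₁) of x² - 84y² = 1.
  Expand √84 as a continued fraction. a₀ = ⌊√84⌋ = 9; iterate m_{k+1} = d_k·a_k − m_k, d_{k+1} = (84 − m_{k+1}²)/d_k, a_{k+1} = ⌊(a₀ + m_{k+1})/d_{k+1}⌋ (starting m₀ = 0, d₀ = 1), with convergents p_k = a_k·p_{k-1} + p_{k-2}, q_k = a_k·q_{k-1} + q_{k-2} (p₋₁ = 1, q₋₁ = 0):
  k = 0: a₀ = 9; p₀/q₀ = 9/1; p₀² − 84·q₀² = 81 − 84 = -3.
  k = 1: m = 9, d = 3, a = ⌊(9 + 9)/3⌋ = 6; p/q = (6·9 + 1)/(6·1 + 0) = 55/6; p² − 84·q² = 3025 − 3024 = 1.
  The first convergent with p² − 84·q² = 1 gives the fundamental solution (x₁, y₁) = (55, 6).
Step 2: Apply the recurrence (x_{n+1}, y_{n+1}) = (x₁x_n + 84y₁y_n, x₁y_n + y₁x_n) repeatedly.
  From (x_1, y_1) = (55, 6): x_2 = 55·55 + 84·6·6 = 6049; y_2 = 55·6 + 6·55 = 660.
  From (x_2, y_2) = (6049, 660): x_3 = 55·6049 + 84·6·660 = 665335; y_3 = 55·660 + 6·6049 = 72594.
  From (x_3, y_3) = (665335, 72594): x_4 = 55·665335 + 84·6·72594 = 73180801; y_4 = 55·72594 + 6·665335 = 7984680.
  From (x_4, y_4) = (73180801, 7984680): x_5 = 55·73180801 + 84·6·7984680 = 8049222775; y_5 = 55·7984680 + 6·73180801 = 878242206.
  From (x_5, y_5) = (8049222775, 878242206): x_6 = 55·8049222775 + 84·6·878242206 = 885341324449; y_6 = 55·878242206 + 6·8049222775 = 96598657980.
Step 3: Verify x_6² - 84·y_6² = 783829260777109485153601 - 783829260777109485153600 = 1 (should be 1). ✓

(x_1, y_1) = (55, 6); (x_6, y_6) = (885341324449, 96598657980).


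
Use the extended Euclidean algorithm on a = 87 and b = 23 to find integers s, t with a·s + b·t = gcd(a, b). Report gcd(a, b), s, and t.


Euclidean algorithm on (87, 23) — divide until remainder is 0:
  87 = 3 · 23 + 18
  23 = 1 · 18 + 5
  18 = 3 · 5 + 3
  5 = 1 · 3 + 2
  3 = 1 · 2 + 1
  2 = 2 · 1 + 0
gcd(87, 23) = 1.
Track Bezout coefficients alongside the remainders: start with r₀ = 87 = a·1 + b·0 (s = 1, t = 0) and r₁ = 23 = a·0 + b·1 (s = 0, t = 1); each new remainder r_{k+1} = r_{k-1} − q_k·r_k inherits s_{k+1} = s_{k-1} − q_k·s_k, t_{k+1} = t_{k-1} − q_k·t_k, so r_k = a·s_k + b·t_k at every step:
  q = 3: r = 18, s = 1 − 3·0 = 1, t = 0 − 3·1 = -3  (check: 87·1 + 23·(-3) = 18)
  q = 1: r = 5, s = 0 − 1·1 = -1, t = 1 − 1·(-3) = 4  (check: 87·(-1) + 23·4 = 5)
  q = 3: r = 3, s = 1 − 3·(-1) = 4, t = -3 − 3·4 = -15  (check: 87·4 + 23·(-15) = 3)
  q = 1: r = 2, s = -1 − 1·4 = -5, t = 4 − 1·(-15) = 19  (check: 87·(-5) + 23·19 = 2)
  q = 1: r = 1, s = 4 − 1·(-5) = 9, t = -15 − 1·19 = -34  (check: 87·9 + 23·(-34) = 1)
The row with r = 1 (the gcd) gives the Bezout coefficients s = 9, t = -34.
Result: 87 · (9) + 23 · (-34) = 1.

gcd(87, 23) = 1; s = 9, t = -34 (check: 87·9 + 23·(-34) = 1).


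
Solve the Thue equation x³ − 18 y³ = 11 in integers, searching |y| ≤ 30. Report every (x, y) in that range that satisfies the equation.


The equation is x³ - 18y³ = 11. For fixed y, x³ = 18·y³ + 11, so a solution requires the RHS to be a perfect cube.
Strategy: iterate y from -30 to 30, compute RHS = 18·y³ + 11, and check whether it is a (positive or negative) perfect cube.
Check small values of y:
  y = 0: RHS = 11 is not a perfect cube.
  y = 1: RHS = 29 is not a perfect cube.
  y = -1: RHS = -7 is not a perfect cube.
  y = 2: RHS = 155 is not a perfect cube.
  y = -2: RHS = -133 is not a perfect cube.
  y = 3: RHS = 497 is not a perfect cube.
  y = -3: RHS = -475 is not a perfect cube.
Continuing the search up to |y| = 30 finds no solutions either.
No (x, y) in the scanned range satisfies the equation.

No integer solutions with |y| ≤ 30.


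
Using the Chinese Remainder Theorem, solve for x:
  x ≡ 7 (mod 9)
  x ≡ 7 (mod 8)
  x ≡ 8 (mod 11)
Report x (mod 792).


Moduli 9, 8, 11 are pairwise coprime; by CRT there is a unique solution modulo M = 9 · 8 · 11 = 792.
Solve pairwise, accumulating the modulus:
  Start with x ≡ 7 (mod 9).
  Combine with x ≡ 7 (mod 8): since gcd(9, 8) = 1, we get a unique residue mod 72.
    Write x = 7 + 9·t and substitute into x ≡ 7 (mod 8): 9·t ≡ 7 − 7 = 0 (mod 8).
    Reduce coefficients mod 8: 1·t ≡ 0 (mod 8).
    So t ≡ 0 (mod 8).
    Then x = 7 + 9·0 = 7, valid modulo lcm(9, 8) = 72: x ≡ 7 (mod 72).
  Combine with x ≡ 8 (mod 11): since gcd(72, 11) = 1, we get a unique residue mod 792.
    Write x = 7 + 72·t and substitute into x ≡ 8 (mod 11): 72·t ≡ 8 − 7 = 1 (mod 11).
    Reduce coefficients mod 11: 6·t ≡ 1 (mod 11).
    The inverse of 6 mod 11 is 2 (since 6·2 = 12 = 1·11 + 1), so t ≡ 2·1 = 2 ≡ 2 (mod 11).
    Then x = 7 + 72·2 = 151, valid modulo lcm(72, 11) = 792: x ≡ 151 (mod 792).
Verify: 151 mod 9 = 7 ✓, 151 mod 8 = 7 ✓, 151 mod 11 = 8 ✓.

x ≡ 151 (mod 792).


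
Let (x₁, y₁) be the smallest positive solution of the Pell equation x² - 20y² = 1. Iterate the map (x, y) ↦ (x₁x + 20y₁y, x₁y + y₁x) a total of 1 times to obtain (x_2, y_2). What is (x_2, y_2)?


Step 1: Find the fundamental solution (x₁, y₁) of x² - 20y² = 1.
  Expand √20 as a continued fraction. a₀ = ⌊√20⌋ = 4; iterate m_{k+1} = d_k·a_k − m_k, d_{k+1} = (20 − m_{k+1}²)/d_k, a_{k+1} = ⌊(a₀ + m_{k+1})/d_{k+1}⌋ (starting m₀ = 0, d₀ = 1), with convergents p_k = a_k·p_{k-1} + p_{k-2}, q_k = a_k·q_{k-1} + q_{k-2} (p₋₁ = 1, q₋₁ = 0):
  k = 0: a₀ = 4; p₀/q₀ = 4/1; p₀² − 20·q₀² = 16 − 20 = -4.
  k = 1: m = 4, d = 4, a = ⌊(4 + 4)/4⌋ = 2; p/q = (2·4 + 1)/(2·1 + 0) = 9/2; p² − 20·q² = 81 − 80 = 1.
  The first convergent with p² − 20·q² = 1 gives the fundamental solution (x₁, y₁) = (9, 2).
Step 2: Apply the recurrence (x_{n+1}, y_{n+1}) = (x₁x_n + 20y₁y_n, x₁y_n + y₁x_n) repeatedly.
  From (x_1, y_1) = (9, 2): x_2 = 9·9 + 20·2·2 = 161; y_2 = 9·2 + 2·9 = 36.
Step 3: Verify x_2² - 20·y_2² = 25921 - 25920 = 1 (should be 1). ✓

(x_1, y_1) = (9, 2); (x_2, y_2) = (161, 36).


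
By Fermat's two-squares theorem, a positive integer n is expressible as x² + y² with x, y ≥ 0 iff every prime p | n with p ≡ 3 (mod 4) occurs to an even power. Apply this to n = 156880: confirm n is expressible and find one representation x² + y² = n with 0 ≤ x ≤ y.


Step 1: Factor n = 156880 = 2^4 · 5 · 37 · 53.
Step 2: Check the mod-4 condition on each prime factor: 2 = 2 (special); 5 ≡ 1 (mod 4), exponent 1; 37 ≡ 1 (mod 4), exponent 1; 53 ≡ 1 (mod 4), exponent 1.
All primes ≡ 3 (mod 4) appear to even exponent (or don't appear), so by the two-squares theorem n IS expressible as a sum of two squares.
Step 3: Build a representation. Group n = k² · m with k = 4 and m = 5 · 37 · 53 = 9805 (a product of primes ≡ 1 (mod 4)); a representation of m scales to one of n via (k·x)² + (k·y)² = k²(x² + y²). Each prime p ≡ 1 (mod 4) is itself a sum of two squares; find a² by testing p − a² for a perfect square:
  5: 5 − 1² = 4 = 2² ⇒ 5 = 1² + 2².
  37: 37 − 1² = 36 = 6² ⇒ 37 = 1² + 6².
  53: 53 − 1² = 52, 53 − 2² = 49 = 7² ⇒ 53 = 2² + 7².
  Combine using the Brahmagupta–Fibonacci identity (a² + b²)(c² + d²) = (ac − bd)² + (ad + bc)² = (ac + bd)² + (ad − bc)²:
  5 · 37 = 185: from (1² + 2²)(1² + 6²), take (1·1 − 2·6, 1·6 + 2·1) = (1 − 12, 6 + 2) = (-11, 8); dropping signs (only squares matter) gives (11, 8); check 11² + 8² = 121 + 64 = 185 ✓.
  185 · 53 = 9805: from (11² + 8²)(2² + 7²), take (11·2 − 8·7, 11·7 + 8·2) = (22 − 56, 77 + 16) = (-34, 93); dropping signs (only squares matter) gives (34, 93); check 34² + 93² = 1156 + 8649 = 9805 ✓.
  Scale by k = 4: (4·34, 4·93) = (136, 372).
Step 4: Order so x ≤ y and verify: 136² + 372² = 18496 + 138384 = 156880 = n. ✓

n = 156880 = 136² + 372² (one valid representation with x ≤ y).


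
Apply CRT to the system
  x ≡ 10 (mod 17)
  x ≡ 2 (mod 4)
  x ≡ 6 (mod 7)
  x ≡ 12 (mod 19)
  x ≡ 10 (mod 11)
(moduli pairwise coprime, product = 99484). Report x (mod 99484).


Product of moduli M = 17 · 4 · 7 · 19 · 11 = 99484.
Merge one congruence at a time:
  Start: x ≡ 10 (mod 17).
  Combine with x ≡ 2 (mod 4); new modulus lcm = 68.
    Write x = 10 + 17·t and substitute into x ≡ 2 (mod 4): 17·t ≡ 2 − 10 = -8 (mod 4).
    Reduce coefficients mod 4: 1·t ≡ 0 (mod 4).
    So t ≡ 0 (mod 4).
    Then x = 10 + 17·0 = 10, valid modulo lcm(17, 4) = 68: x ≡ 10 (mod 68).
  Combine with x ≡ 6 (mod 7); new modulus lcm = 476.
    Write x = 10 + 68·t and substitute into x ≡ 6 (mod 7): 68·t ≡ 6 − 10 = -4 (mod 7).
    Reduce coefficients mod 7: 5·t ≡ 3 (mod 7).
    The inverse of 5 mod 7 is 3 (since 5·3 = 15 = 2·7 + 1), so t ≡ 3·3 = 9 ≡ 2 (mod 7).
    Then x = 10 + 68·2 = 146, valid modulo lcm(68, 7) = 476: x ≡ 146 (mod 476).
  Combine with x ≡ 12 (mod 19); new modulus lcm = 9044.
    Write x = 146 + 476·t and substitute into x ≡ 12 (mod 19): 476·t ≡ 12 − 146 = -134 (mod 19).
    Reduce coefficients mod 19: 1·t ≡ 18 (mod 19).
    So t ≡ 18 (mod 19).
    Then x = 146 + 476·18 = 8714, valid modulo lcm(476, 19) = 9044: x ≡ 8714 (mod 9044).
  Combine with x ≡ 10 (mod 11); new modulus lcm = 99484.
    Write x = 8714 + 9044·t and substitute into x ≡ 10 (mod 11): 9044·t ≡ 10 − 8714 = -8704 (mod 11).
    Reduce coefficients mod 11: 2·t ≡ 8 (mod 11).
    The inverse of 2 mod 11 is 6 (since 2·6 = 12 = 1·11 + 1), so t ≡ 6·8 = 48 ≡ 4 (mod 11).
    Then x = 8714 + 9044·4 = 44890, valid modulo lcm(9044, 11) = 99484: x ≡ 44890 (mod 99484).
Verify against each original: 44890 mod 17 = 10, 44890 mod 4 = 2, 44890 mod 7 = 6, 44890 mod 19 = 12, 44890 mod 11 = 10.

x ≡ 44890 (mod 99484).


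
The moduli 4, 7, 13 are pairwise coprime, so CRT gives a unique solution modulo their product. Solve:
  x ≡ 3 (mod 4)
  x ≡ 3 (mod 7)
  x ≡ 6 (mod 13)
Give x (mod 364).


Moduli 4, 7, 13 are pairwise coprime; by CRT there is a unique solution modulo M = 4 · 7 · 13 = 364.
Solve pairwise, accumulating the modulus:
  Start with x ≡ 3 (mod 4).
  Combine with x ≡ 3 (mod 7): since gcd(4, 7) = 1, we get a unique residue mod 28.
    Write x = 3 + 4·t and substitute into x ≡ 3 (mod 7): 4·t ≡ 3 − 3 = 0 (mod 7).
    The inverse of 4 mod 7 is 2 (since 4·2 = 8 = 1·7 + 1), so t ≡ 2·0 = 0 ≡ 0 (mod 7).
    Then x = 3 + 4·0 = 3, valid modulo lcm(4, 7) = 28: x ≡ 3 (mod 28).
  Combine with x ≡ 6 (mod 13): since gcd(28, 13) = 1, we get a unique residue mod 364.
    Write x = 3 + 28·t and substitute into x ≡ 6 (mod 13): 28·t ≡ 6 − 3 = 3 (mod 13).
    Reduce coefficients mod 13: 2·t ≡ 3 (mod 13).
    The inverse of 2 mod 13 is 7 (since 2·7 = 14 = 1·13 + 1), so t ≡ 7·3 = 21 ≡ 8 (mod 13).
    Then x = 3 + 28·8 = 227, valid modulo lcm(28, 13) = 364: x ≡ 227 (mod 364).
Verify: 227 mod 4 = 3 ✓, 227 mod 7 = 3 ✓, 227 mod 13 = 6 ✓.

x ≡ 227 (mod 364).


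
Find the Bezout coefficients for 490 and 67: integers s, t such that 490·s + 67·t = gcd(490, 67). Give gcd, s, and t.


Euclidean algorithm on (490, 67) — divide until remainder is 0:
  490 = 7 · 67 + 21
  67 = 3 · 21 + 4
  21 = 5 · 4 + 1
  4 = 4 · 1 + 0
gcd(490, 67) = 1.
Track Bezout coefficients alongside the remainders: start with r₀ = 490 = a·1 + b·0 (s = 1, t = 0) and r₁ = 67 = a·0 + b·1 (s = 0, t = 1); each new remainder r_{k+1} = r_{k-1} − q_k·r_k inherits s_{k+1} = s_{k-1} − q_k·s_k, t_{k+1} = t_{k-1} − q_k·t_k, so r_k = a·s_k + b·t_k at every step:
  q = 7: r = 21, s = 1 − 7·0 = 1, t = 0 − 7·1 = -7  (check: 490·1 + 67·(-7) = 21)
  q = 3: r = 4, s = 0 − 3·1 = -3, t = 1 − 3·(-7) = 22  (check: 490·(-3) + 67·22 = 4)
  q = 5: r = 1, s = 1 − 5·(-3) = 16, t = -7 − 5·22 = -117  (check: 490·16 + 67·(-117) = 1)
The row with r = 1 (the gcd) gives the Bezout coefficients s = 16, t = -117.
Result: 490 · (16) + 67 · (-117) = 1.

gcd(490, 67) = 1; s = 16, t = -117 (check: 490·16 + 67·(-117) = 1).
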